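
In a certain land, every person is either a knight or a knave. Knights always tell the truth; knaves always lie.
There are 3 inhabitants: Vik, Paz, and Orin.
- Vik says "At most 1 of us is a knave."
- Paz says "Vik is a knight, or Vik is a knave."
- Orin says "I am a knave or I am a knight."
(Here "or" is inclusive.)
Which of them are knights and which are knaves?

Knights: Vik, Paz, and Orin. Knaves: none.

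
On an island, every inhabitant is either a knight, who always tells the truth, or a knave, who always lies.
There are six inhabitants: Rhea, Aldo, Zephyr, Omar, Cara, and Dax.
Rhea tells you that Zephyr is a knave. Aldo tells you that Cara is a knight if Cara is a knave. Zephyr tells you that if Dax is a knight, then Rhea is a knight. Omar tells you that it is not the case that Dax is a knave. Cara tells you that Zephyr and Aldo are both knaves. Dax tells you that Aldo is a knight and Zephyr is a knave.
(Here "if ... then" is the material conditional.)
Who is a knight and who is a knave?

Rhea is a knave, Aldo is a knave, Zephyr is a knight, Omar is a knave, Cara is a knave, and Dax is a knave.

Rhea is a knave, and the claim "Zephyr is a knave" is indeed False.
Aldo (knave): "Cara is a knight if Cara is a knave" — False. ✓
As a knight, Zephyr's statement "if Dax is a knight, then Rhea is a knight" should be True; it is.
As a knave, Omar's statement "it is not the case that Dax is a knave" should be False; it is.
Cara is a knave, so "Zephyr and Aldo are both knaves" must be False — and it is.
Dax is a knave, and the claim "Aldo is a knight and Zephyr is a knave" is indeed False.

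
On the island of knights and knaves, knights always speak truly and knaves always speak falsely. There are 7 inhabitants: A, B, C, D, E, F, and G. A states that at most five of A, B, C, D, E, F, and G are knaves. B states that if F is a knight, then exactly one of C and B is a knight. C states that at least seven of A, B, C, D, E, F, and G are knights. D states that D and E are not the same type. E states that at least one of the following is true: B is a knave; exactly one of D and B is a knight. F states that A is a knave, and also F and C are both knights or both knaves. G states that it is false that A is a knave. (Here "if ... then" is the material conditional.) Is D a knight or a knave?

Consistent assignments: {A=knight, B=knight, C=knave, D=knight, E=knave, F=knave, G=knight}
In every consistent assignment, D is a knight.

D is a knight.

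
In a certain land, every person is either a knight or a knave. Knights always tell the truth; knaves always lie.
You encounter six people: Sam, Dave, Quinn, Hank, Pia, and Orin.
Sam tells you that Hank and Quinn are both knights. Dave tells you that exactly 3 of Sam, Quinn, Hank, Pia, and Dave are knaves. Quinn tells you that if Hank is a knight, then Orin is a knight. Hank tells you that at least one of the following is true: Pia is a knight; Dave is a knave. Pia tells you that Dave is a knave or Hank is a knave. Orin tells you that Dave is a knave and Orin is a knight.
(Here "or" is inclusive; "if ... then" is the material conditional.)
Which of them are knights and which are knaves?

As a knight, Sam's statement "Hank and Quinn are both knights" should be true; it is.
Dave is a knave, and the claim "exactly 3 of Sam, Quinn, Hank, Pia, and Dave are knaves" is indeed False.
Quinn (knight): "if Hank is a knight, then Orin is a knight" — true. ✓
Hank is a knight, so "at least one of the following is true: Pia is a knight; Dave is a knave" must be true — and it is.
Since Pia is a knight, "Dave is a knave or Hank is a knave" needs to be true, which holds.
As a knight, Orin's statement "Dave is a knave and Orin is a knight" should be true; it is.

Sam is a knight, Dave is a knave, Quinn is a knight, Hank is a knight, Pia is a knight, and Orin is a knight.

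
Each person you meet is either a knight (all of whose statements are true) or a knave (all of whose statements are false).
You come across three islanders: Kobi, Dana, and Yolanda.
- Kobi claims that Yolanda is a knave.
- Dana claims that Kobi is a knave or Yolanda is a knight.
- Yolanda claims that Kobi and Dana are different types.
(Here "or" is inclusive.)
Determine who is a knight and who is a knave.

Kobi is a knave, Dana is a knight, and Yolanda is a knight.

As a knave, Kobi's statement "Yolanda is a knave" should be false; it is.
Since Dana is a knight, "Kobi is a knave or Yolanda is a knight" needs to be true, which holds.
Since Yolanda is a knight, "Kobi and Dana are different types" needs to be true, which holds.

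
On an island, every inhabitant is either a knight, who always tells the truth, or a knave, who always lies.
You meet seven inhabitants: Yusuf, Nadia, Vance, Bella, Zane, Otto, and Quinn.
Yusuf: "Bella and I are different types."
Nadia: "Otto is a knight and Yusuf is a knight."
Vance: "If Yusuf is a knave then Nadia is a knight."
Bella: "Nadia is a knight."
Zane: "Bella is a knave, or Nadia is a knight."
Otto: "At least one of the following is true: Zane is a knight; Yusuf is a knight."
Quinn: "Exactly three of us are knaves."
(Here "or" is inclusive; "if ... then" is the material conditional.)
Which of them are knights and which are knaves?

Yusuf is a knave, Nadia is a knave, Vance is a knave, Bella is a knave, Zane is a knight, Otto is a knight, and Quinn is a knave.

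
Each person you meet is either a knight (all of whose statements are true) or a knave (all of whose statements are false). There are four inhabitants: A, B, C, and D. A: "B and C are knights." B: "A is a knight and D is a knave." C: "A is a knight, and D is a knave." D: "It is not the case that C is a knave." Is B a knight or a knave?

Consistent assignments: {A=knave, B=knave, C=knave, D=knave}
In every consistent assignment, B is a knave.

B is a knave.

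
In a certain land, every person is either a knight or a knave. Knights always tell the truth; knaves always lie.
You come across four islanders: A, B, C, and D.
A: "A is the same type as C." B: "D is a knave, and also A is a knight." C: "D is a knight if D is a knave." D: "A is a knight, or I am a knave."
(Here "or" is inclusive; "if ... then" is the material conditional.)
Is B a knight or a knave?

B is a knave.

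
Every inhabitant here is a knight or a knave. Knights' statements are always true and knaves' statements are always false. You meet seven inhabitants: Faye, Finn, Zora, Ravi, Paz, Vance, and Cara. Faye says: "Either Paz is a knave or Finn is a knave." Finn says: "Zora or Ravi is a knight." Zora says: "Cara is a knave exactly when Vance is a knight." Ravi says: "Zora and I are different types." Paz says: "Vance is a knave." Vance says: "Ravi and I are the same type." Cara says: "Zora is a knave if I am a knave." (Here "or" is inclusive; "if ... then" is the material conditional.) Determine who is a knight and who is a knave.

Faye is a knight, Finn is a knight, Zora is a knave, Ravi is a knight, Paz is a knave, Vance is a knight, and Cara is a knight.

Faye is a knight; "either Paz is a knave or Finn is a knave" is True, as required.
Finn is a knight, so "Zora or Ravi is a knight" must be True — and it is.
Zora is a knave, and the claim "Cara is a knave exactly when Vance is a knight" is indeed false.
Ravi (knight): "Zora and I are different types" — True. ✓
Paz (knave): "Vance is a knave" — false. ✓
As a knight, Vance's statement "Ravi and I are the same type" should be True; it is.
Cara (knight): "Zora is a knave if I am a knave" — True. ✓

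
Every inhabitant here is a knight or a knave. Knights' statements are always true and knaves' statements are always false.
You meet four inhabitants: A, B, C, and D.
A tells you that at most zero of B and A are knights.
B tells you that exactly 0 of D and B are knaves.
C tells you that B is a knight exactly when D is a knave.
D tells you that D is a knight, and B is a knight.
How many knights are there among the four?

2

The unique consistent assignment is A=knave, B=knight, C=knave, D=knight.
That has 2 knights.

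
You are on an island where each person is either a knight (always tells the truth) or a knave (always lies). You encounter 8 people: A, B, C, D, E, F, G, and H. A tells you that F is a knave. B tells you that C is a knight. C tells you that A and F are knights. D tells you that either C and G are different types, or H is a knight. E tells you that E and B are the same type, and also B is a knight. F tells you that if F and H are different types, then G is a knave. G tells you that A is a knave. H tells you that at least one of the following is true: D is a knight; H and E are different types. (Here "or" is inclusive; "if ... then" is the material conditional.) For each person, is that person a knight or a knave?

A is a knave, B is a knave, C is a knave, D is a knight, E is a knave, F is a knight, G is a knight, and H is a knight.

A is a knave, so "F is a knave" must be false — and it is.
B (knave): "C is a knight" — false. ✓
As a knave, C's statement "A and F are knights" should be false; it is.
D is a knight, so "either C and G are different types, or H is a knight" must be true — and it is.
E is a knave, and the claim "E and B are the same type, and also B is a knight" is indeed false.
Since F is a knight, "if F and H are different types, then G is a knave" needs to be true, which holds.
As a knight, G's statement "A is a knave" should be true; it is.
H is a knight, so "at least one of the following is true: D is a knight; H and E are different types" must be true — and it is.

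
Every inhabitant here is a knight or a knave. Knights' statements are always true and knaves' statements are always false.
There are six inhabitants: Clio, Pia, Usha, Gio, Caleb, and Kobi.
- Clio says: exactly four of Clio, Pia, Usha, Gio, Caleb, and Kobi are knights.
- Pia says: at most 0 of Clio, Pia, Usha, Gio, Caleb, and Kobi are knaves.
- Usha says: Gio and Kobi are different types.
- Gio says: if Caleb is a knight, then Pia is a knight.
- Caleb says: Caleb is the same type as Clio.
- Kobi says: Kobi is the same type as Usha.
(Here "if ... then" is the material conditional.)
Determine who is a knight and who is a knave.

Clio is a knight, Pia is a knave, Usha is a knight, Gio is a knave, Caleb is a knight, and Kobi is a knight.

Since Clio is a knight, "exactly four of Clio, Pia, Usha, Gio, Caleb, and Kobi are knights" needs to be True, which holds.
Pia is a knave, so "at most 0 of Clio, Pia, Usha, Gio, Caleb, and Kobi are knaves" must be false — and it is.
Usha (knight): "Gio and Kobi are different types" — True. ✓
Gio is a knave, and the claim "if Caleb is a knight, then Pia is a knight" is indeed false.
Caleb (knight): "Caleb is the same type as Clio" — True. ✓
Kobi is a knight, and the claim "Kobi is the same type as Usha" is indeed True.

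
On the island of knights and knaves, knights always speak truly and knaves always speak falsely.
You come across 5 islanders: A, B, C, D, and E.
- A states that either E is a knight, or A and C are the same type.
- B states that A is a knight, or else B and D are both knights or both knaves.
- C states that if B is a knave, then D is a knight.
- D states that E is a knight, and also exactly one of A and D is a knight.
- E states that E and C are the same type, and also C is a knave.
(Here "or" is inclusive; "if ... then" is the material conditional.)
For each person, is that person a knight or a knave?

Knights: A, B, and C. Knaves: D and E.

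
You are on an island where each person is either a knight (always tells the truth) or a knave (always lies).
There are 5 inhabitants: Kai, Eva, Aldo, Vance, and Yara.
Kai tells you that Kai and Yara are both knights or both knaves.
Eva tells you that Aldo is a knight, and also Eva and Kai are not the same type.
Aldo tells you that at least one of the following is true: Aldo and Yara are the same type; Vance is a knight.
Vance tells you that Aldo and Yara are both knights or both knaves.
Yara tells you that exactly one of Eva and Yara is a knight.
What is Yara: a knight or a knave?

Consistent assignments: {Kai=knight, Eva=knave, Aldo=knave, Vance=knave, Yara=knight}; {Kai=knave, Eva=knave, Aldo=knight, Vance=knight, Yara=knight}; {Kai=knave, Eva=knave, Aldo=knave, Vance=knave, Yara=knight}
In every consistent assignment, Yara is a knight.

Yara is a knight.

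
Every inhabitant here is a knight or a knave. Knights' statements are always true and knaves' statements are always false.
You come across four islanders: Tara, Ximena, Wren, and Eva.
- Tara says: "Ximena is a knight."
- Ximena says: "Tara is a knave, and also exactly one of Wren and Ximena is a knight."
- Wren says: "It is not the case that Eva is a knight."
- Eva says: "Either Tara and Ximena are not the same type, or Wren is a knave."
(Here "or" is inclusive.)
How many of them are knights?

1

The unique consistent assignment is Tara=knave, Ximena=knave, Wren=knave, Eva=knight.
That has 1 knight.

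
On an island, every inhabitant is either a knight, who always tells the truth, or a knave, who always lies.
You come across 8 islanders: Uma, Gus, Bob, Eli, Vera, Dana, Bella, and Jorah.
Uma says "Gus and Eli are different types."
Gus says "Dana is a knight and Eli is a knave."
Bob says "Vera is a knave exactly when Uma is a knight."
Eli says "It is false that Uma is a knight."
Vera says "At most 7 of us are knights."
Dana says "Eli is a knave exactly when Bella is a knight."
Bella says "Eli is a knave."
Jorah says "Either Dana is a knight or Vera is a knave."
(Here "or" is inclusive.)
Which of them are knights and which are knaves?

As a knight, Uma's statement "Gus and Eli are different types" should be true; it is.
Since Gus is a knight, "Dana is a knight and Eli is a knave" needs to be true, which holds.
Bob is a knave, so "Vera is a knave exactly when Uma is a knight" must be False — and it is.
Eli (knave): "it is false that Uma is a knight" — False. ✓
Vera is a knight, and the claim "at most 7 of us are knights" is indeed true.
As a knight, Dana's statement "Eli is a knave exactly when Bella is a knight" should be true; it is.
Bella (knight): "Eli is a knave" — true. ✓
Since Jorah is a knight, "either Dana is a knight or Vera is a knave" needs to be true, which holds.

Knights: Uma, Gus, Vera, Dana, Bella, and Jorah. Knaves: Bob and Eli.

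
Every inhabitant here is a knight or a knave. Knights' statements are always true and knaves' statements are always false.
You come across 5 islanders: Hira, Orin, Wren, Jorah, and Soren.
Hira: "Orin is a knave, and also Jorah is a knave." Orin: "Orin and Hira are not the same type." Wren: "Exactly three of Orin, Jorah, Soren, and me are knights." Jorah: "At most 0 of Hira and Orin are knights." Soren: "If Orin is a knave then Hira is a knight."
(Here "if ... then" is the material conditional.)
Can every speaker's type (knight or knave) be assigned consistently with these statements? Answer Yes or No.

Yes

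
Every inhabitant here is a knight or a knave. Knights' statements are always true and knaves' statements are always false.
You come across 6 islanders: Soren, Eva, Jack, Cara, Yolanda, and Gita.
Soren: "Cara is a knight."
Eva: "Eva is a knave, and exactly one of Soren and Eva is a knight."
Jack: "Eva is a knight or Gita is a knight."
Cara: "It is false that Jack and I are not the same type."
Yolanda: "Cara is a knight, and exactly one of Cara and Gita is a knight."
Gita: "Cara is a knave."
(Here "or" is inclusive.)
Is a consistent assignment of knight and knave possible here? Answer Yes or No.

Yes

One consistent assignment: Soren=knave, Eva=knave, Jack=knight, Cara=knave, Yolanda=knave, Gita=knight.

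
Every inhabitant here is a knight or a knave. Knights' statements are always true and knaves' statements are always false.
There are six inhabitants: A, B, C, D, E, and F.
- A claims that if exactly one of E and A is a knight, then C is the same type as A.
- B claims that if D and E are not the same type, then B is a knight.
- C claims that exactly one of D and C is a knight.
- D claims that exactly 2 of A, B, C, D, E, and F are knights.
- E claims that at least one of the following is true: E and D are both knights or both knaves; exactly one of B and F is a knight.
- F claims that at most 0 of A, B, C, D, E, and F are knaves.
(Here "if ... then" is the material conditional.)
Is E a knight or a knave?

E is a knight.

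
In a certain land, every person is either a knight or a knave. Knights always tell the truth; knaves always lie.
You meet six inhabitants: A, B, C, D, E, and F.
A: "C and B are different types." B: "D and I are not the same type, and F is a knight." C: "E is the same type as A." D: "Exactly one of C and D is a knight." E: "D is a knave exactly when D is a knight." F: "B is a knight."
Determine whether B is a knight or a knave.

B is a knight.

Consistent assignments: {A=knight, B=knight, C=knave, D=knave, E=knave, F=knight}
In every consistent assignment, B is a knight.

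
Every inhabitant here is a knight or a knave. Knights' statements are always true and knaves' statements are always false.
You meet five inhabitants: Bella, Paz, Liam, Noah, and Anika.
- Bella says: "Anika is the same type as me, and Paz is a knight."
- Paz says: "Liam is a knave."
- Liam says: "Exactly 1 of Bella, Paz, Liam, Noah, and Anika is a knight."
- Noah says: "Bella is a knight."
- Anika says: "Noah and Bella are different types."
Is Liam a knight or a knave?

Liam is a knight.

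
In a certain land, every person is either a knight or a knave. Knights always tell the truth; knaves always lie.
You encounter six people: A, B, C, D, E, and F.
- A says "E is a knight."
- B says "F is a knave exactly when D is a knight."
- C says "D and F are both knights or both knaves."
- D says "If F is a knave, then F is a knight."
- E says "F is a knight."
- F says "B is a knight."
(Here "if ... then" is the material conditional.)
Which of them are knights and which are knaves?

A is a knave, B is a knave, C is a knight, D is a knave, E is a knave, and F is a knave.

Since A is a knave, "E is a knight" needs to be false, which holds.
B is a knave, and the claim "F is a knave exactly when D is a knight" is indeed false.
Since C is a knight, "D and F are both knights or both knaves" needs to be true, which holds.
D (knave): "if F is a knave, then F is a knight" — false. ✓
As a knave, E's statement "F is a knight" should be false; it is.
F is a knave; "B is a knight" is false, as required.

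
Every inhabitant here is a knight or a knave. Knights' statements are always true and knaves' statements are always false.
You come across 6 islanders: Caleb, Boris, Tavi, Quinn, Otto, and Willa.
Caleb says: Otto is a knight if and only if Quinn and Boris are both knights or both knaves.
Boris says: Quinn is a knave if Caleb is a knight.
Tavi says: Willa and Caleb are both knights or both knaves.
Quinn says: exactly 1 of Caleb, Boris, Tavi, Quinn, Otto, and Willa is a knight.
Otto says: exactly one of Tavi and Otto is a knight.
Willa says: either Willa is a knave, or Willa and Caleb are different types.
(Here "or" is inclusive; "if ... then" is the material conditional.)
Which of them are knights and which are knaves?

Knights: Boris, Otto, and Willa. Knaves: Caleb, Tavi, and Quinn.

Caleb is a knave, so "Otto is a knight if and only if Quinn and Boris are both knights or both knaves" must be False — and it is.
Boris (knight): "Quinn is a knave if Caleb is a knight" — True. ✓
As a knave, Tavi's statement "Willa and Caleb are both knights or both knaves" should be False; it is.
Quinn is a knave, so "exactly 1 of Caleb, Boris, Tavi, Quinn, Otto, and Willa is a knight" must be False — and it is.
Otto is a knight, so "exactly one of Tavi and Otto is a knight" must be True — and it is.
Willa is a knight, so "either Willa is a knave, or Willa and Caleb are different types" must be True — and it is.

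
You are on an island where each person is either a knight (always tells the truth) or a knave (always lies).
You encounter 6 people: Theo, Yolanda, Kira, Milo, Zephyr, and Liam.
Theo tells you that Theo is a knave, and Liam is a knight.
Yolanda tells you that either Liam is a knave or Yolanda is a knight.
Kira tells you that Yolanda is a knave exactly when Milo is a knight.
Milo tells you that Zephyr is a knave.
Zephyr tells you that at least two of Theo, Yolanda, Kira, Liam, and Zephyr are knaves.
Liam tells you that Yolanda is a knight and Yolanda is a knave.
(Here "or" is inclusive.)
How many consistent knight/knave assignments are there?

1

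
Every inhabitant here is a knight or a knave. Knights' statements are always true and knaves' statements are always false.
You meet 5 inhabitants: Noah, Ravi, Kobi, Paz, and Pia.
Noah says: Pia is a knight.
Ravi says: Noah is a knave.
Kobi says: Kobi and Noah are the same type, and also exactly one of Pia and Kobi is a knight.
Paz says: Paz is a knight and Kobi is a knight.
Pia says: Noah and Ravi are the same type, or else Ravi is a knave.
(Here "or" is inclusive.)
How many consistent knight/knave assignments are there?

2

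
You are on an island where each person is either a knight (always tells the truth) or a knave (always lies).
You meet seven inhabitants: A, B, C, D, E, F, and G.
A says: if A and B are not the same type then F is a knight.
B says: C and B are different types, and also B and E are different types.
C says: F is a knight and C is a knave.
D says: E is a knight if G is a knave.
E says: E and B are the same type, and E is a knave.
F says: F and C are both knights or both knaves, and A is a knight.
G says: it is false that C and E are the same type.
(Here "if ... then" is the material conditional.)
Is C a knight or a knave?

C is a knave.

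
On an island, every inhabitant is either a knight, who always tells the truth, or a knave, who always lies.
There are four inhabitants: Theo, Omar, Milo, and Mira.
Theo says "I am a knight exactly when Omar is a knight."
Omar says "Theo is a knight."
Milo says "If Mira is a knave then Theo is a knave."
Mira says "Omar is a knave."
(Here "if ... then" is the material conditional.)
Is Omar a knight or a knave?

Omar is a knight.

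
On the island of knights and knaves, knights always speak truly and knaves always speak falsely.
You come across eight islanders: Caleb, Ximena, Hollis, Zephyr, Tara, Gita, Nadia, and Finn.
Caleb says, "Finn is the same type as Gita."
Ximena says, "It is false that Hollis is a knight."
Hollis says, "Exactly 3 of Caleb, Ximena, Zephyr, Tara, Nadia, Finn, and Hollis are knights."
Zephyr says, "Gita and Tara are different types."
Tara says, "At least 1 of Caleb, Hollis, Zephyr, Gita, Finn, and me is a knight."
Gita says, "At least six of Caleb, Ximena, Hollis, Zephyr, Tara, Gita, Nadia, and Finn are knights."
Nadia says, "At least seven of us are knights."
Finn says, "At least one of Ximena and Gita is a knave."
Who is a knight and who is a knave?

Caleb is a knave, so "Finn is the same type as Gita" must be False — and it is.
Ximena is a knight, so "it is false that Hollis is a knight" must be True — and it is.
Since Hollis is a knave, "exactly 3 of Caleb, Ximena, Zephyr, Tara, Nadia, Finn, and Hollis are knights" needs to be False, which holds.
Since Zephyr is a knight, "Gita and Tara are different types" needs to be True, which holds.
As a knight, Tara's statement "at least 1 of Caleb, Hollis, Zephyr, Gita, Finn, and me is a knight" should be True; it is.
Gita is a knave; "at least six of Caleb, Ximena, Hollis, Zephyr, Tara, Gita, Nadia, and Finn are knights" is False, as required.
Nadia is a knave, so "at least seven of us are knights" must be False — and it is.
Finn is a knight, so "at least one of Ximena and Gita is a knave" must be True — and it is.

Knights: Ximena, Zephyr, Tara, and Finn. Knaves: Caleb, Hollis, Gita, and Nadia.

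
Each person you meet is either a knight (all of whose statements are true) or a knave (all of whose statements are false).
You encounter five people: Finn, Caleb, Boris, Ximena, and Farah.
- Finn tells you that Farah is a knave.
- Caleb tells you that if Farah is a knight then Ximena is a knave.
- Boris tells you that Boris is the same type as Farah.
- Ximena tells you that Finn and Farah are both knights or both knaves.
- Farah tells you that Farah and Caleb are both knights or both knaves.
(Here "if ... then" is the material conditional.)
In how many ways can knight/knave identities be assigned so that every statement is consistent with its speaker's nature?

2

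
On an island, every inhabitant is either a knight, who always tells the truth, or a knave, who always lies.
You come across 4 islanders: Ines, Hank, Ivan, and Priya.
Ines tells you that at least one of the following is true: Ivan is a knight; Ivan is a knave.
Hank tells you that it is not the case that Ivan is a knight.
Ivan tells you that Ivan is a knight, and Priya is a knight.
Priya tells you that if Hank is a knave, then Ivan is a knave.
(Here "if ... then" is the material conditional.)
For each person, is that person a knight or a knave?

Ines is a knight, Hank is a knight, Ivan is a knave, and Priya is a knight.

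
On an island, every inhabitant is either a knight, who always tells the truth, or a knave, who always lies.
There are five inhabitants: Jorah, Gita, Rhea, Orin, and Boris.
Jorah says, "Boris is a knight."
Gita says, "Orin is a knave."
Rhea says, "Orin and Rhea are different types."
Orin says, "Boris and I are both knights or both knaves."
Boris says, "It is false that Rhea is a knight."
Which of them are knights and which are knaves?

Knights: Jorah, Gita, and Boris. Knaves: Rhea and Orin.

Jorah is a knight, so "Boris is a knight" must be true — and it is.
Gita is a knight; "Orin is a knave" is true, as required.
Rhea is a knave, so "Orin and Rhea are different types" must be False — and it is.
Since Orin is a knave, "Boris and I are both knights or both knaves" needs to be False, which holds.
Boris (knight): "it is false that Rhea is a knight" — true. ✓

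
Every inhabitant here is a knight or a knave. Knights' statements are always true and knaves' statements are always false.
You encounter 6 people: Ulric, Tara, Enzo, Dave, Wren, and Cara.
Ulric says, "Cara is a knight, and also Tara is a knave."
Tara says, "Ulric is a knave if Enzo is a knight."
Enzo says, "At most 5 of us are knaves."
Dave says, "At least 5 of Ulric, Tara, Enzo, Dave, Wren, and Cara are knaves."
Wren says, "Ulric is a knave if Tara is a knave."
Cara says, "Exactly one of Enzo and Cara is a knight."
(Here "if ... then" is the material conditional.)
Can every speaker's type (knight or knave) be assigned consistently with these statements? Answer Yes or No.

No

Checking all 64 assignments, each has at least one speaker whose statement's truth value contradicts their type.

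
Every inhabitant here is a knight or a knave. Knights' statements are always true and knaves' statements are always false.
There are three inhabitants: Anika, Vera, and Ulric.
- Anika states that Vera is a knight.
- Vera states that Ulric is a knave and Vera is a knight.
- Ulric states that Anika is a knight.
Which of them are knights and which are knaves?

Anika is a knave, Vera is a knave, and Ulric is a knave.

Since Anika is a knave, "Vera is a knight" needs to be False, which holds.
Vera (knave): "Ulric is a knave and Vera is a knight" — False. ✓
Since Ulric is a knave, "Anika is a knight" needs to be False, which holds.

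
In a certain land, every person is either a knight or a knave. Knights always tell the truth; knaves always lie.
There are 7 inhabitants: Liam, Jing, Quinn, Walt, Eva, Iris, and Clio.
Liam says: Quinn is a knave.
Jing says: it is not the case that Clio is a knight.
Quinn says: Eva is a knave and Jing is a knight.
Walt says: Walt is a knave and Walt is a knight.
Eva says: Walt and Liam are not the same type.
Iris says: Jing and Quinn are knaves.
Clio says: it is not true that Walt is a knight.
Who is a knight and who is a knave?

Knights: Liam, Eva, Iris, and Clio. Knaves: Jing, Quinn, and Walt.

Since Liam is a knight, "Quinn is a knave" needs to be True, which holds.
Jing is a knave; "it is not the case that Clio is a knight" is false, as required.
Quinn is a knave; "Eva is a knave and Jing is a knight" is false, as required.
As a knave, Walt's statement "Walt is a knave and Walt is a knight" should be false; it is.
Eva is a knight, and the claim "Walt and Liam are not the same type" is indeed True.
Iris is a knight, so "Jing and Quinn are knaves" must be True — and it is.
Clio is a knight, so "it is not true that Walt is a knight" must be True — and it is.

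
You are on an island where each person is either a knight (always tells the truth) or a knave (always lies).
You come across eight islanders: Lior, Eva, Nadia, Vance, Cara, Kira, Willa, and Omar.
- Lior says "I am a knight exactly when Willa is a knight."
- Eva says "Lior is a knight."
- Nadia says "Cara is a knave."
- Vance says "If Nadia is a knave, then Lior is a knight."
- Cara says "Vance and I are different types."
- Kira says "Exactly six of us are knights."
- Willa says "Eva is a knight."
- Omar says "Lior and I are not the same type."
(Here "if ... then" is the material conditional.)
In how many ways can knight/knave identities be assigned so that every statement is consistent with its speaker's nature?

0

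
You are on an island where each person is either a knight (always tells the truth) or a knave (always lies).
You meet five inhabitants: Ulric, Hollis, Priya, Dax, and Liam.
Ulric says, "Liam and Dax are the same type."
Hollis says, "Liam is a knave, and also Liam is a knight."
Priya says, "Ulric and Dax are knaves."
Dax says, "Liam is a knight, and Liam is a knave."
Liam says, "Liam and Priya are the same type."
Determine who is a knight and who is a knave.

Ulric is a knave, Hollis is a knave, Priya is a knight, Dax is a knave, and Liam is a knight.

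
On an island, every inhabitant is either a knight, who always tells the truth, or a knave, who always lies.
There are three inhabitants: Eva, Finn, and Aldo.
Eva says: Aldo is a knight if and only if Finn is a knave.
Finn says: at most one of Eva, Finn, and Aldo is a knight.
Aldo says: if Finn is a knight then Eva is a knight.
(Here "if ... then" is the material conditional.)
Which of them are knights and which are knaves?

Knights: Eva and Aldo. Knaves: Finn.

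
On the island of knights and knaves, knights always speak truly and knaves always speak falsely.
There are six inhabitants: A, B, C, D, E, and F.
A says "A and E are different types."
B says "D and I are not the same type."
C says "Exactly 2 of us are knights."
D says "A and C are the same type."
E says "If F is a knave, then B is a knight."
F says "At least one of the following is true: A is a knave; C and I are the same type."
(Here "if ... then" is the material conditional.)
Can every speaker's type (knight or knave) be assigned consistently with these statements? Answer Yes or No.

No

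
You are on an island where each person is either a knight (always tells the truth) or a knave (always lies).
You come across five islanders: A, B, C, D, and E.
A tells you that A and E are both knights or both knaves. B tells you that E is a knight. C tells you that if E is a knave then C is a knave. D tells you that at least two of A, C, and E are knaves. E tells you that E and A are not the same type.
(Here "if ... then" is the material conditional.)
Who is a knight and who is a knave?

A is a knave, B is a knight, C is a knight, D is a knave, and E is a knight.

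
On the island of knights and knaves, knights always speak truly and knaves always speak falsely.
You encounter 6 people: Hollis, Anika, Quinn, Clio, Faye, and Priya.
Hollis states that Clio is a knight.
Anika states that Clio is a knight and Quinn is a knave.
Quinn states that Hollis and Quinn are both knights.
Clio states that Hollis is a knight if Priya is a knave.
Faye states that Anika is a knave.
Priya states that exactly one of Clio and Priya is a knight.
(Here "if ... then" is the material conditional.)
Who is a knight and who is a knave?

Knights: Faye. Knaves: Hollis, Anika, Quinn, Clio, and Priya.

Since Hollis is a knave, "Clio is a knight" needs to be false, which holds.
Anika is a knave, so "Clio is a knight and Quinn is a knave" must be false — and it is.
As a knave, Quinn's statement "Hollis and Quinn are both knights" should be false; it is.
Since Clio is a knave, "Hollis is a knight if Priya is a knave" needs to be false, which holds.
Since Faye is a knight, "Anika is a knave" needs to be True, which holds.
Priya (knave): "exactly one of Clio and Priya is a knight" — false. ✓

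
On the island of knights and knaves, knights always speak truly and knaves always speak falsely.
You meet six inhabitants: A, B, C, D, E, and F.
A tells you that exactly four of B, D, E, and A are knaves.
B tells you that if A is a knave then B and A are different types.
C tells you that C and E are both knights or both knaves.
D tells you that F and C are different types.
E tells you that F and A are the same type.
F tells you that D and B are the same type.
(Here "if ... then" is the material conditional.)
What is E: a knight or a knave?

E is a knight.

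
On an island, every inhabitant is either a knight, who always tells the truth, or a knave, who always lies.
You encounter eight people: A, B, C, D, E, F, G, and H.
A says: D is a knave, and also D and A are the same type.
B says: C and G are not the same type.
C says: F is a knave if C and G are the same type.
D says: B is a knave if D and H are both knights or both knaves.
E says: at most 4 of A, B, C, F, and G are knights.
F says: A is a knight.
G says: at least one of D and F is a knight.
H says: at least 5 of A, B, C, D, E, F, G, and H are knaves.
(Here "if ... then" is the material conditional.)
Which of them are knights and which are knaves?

Since A is a knave, "D is a knave, and also D and A are the same type" needs to be False, which holds.
As a knave, B's statement "C and G are not the same type" should be False; it is.
Since C is a knight, "F is a knave if C and G are the same type" needs to be True, which holds.
D is a knight, so "B is a knave if D and H are both knights or both knaves" must be True — and it is.
As a knight, E's statement "at most 4 of A, B, C, F, and G are knights" should be True; it is.
As a knave, F's statement "A is a knight" should be False; it is.
Since G is a knight, "at least one of D and F is a knight" needs to be True, which holds.
H is a knave, and the claim "at least 5 of A, B, C, D, E, F, G, and H are knaves" is indeed False.

A is a knave, B is a knave, C is a knight, D is a knight, E is a knight, F is a knave, G is a knight, and H is a knave.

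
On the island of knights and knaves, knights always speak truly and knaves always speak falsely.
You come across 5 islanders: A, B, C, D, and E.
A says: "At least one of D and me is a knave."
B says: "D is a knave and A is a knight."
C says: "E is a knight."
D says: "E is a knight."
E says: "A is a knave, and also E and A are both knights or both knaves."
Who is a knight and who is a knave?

A is a knight, B is a knight, C is a knave, D is a knave, and E is a knave.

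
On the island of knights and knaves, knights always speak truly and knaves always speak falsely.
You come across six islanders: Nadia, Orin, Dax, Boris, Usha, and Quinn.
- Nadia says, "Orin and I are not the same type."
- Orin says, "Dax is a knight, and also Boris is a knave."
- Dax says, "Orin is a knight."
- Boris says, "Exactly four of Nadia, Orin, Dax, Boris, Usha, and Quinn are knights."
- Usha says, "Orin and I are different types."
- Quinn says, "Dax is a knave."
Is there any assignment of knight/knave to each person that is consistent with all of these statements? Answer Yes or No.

Yes

One consistent assignment: Nadia=knight, Orin=knave, Dax=knave, Boris=knight, Usha=knight, Quinn=knight.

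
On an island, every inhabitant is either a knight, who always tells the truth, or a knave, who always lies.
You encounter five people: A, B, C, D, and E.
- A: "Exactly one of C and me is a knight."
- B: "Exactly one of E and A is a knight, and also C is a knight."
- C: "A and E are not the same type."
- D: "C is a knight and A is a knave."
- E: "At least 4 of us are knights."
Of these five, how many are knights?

0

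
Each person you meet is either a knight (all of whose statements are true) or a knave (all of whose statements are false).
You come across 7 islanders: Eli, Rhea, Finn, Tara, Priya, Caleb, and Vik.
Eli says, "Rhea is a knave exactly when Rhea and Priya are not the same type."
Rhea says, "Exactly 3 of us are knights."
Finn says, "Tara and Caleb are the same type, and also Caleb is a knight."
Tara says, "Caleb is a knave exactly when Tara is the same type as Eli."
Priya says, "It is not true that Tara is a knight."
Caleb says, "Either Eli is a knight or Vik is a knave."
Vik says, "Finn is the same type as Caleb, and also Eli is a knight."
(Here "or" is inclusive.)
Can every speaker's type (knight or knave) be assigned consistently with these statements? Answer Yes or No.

No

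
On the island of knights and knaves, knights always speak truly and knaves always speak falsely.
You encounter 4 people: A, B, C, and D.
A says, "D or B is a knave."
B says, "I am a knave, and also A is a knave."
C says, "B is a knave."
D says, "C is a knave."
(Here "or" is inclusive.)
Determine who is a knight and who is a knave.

Knights: A and C. Knaves: B and D.

As a knight, A's statement "D or B is a knave" should be true; it is.
B is a knave; "I am a knave, and also A is a knave" is false, as required.
C (knight): "B is a knave" — true. ✓
D (knave): "C is a knave" — false. ✓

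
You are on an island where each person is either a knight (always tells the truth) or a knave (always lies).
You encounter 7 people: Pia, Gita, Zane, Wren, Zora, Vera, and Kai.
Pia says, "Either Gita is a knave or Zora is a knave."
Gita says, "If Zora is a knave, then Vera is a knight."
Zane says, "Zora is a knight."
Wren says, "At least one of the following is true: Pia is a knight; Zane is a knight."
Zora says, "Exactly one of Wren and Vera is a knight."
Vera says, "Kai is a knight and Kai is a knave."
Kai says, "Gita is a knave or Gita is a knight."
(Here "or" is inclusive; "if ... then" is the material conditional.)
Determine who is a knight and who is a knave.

Pia is a knave, and the claim "either Gita is a knave or Zora is a knave" is indeed False.
Gita is a knight; "if Zora is a knave, then Vera is a knight" is true, as required.
Since Zane is a knight, "Zora is a knight" needs to be true, which holds.
Wren (knight): "at least one of the following is true: Pia is a knight; Zane is a knight" — true. ✓
Zora is a knight; "exactly one of Wren and Vera is a knight" is true, as required.
Vera (knave): "Kai is a knight and Kai is a knave" — False. ✓
Since Kai is a knight, "Gita is a knave or Gita is a knight" needs to be true, which holds.

Knights: Gita, Zane, Wren, Zora, and Kai. Knaves: Pia and Vera.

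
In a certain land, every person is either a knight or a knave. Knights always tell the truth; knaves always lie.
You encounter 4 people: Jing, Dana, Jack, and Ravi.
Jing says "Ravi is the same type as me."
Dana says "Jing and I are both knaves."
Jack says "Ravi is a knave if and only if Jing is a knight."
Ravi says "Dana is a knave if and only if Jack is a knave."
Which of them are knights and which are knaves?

Jing is a knight, Dana is a knave, Jack is a knave, and Ravi is a knight.

Suppose Jing is a knave. Then Jing's statement "Ravi is the same type as me" would have to be false. Checking the 8 ways to assign the others, none is consistent with every speaker.
(For instance, with Dana=knave, Jack=knave, Ravi=knight, Dana's claim "Jing and I are both knaves" comes out true where it would need to be false.)
So Jing must be a knight, making "Ravi is the same type as me" true. Taking Jing=knight, Dana=knave, Jack=knave, Ravi=knight, each remaining statement checks out:
  Dana (knave): "Jing and I are both knaves" — false. ✓
  Jack (knave): "Ravi is a knave if and only if Jing is a knight" — false. ✓
  Ravi (knight): "Dana is a knave if and only if Jack is a knave" — true. ✓
This is the unique consistent assignment.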